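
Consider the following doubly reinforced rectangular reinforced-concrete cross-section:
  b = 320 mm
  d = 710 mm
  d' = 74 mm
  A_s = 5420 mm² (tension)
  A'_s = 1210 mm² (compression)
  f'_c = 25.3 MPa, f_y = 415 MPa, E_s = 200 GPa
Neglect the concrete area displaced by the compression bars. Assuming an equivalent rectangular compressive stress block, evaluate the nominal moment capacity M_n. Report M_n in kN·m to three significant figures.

Assume both tension and compression steel yield.
Net tension couple steel: A_s − A'_s = 4210 mm².
a = (A_s − A'_s) f_y / (0.85 f'_c b) = 1747150/(0.85 × 25.3 × 320) = 253.89 mm.
c = a/β₁ = 253.89/0.85 = 298.69 mm; ε'_s = 0.003(c − d')/c = 0.0023 ≥ f_y/E_s = 0.0021, so compression steel does yield.
M_n = (A_s − A'_s) f_y (d − a/2) + A'_s f_y (d − d') = [1747150 × (710 − 126.945) + 502150 × (710 − 74)] × 10⁻⁶ = 1018.68 + 319.37 = 1338.05 kN·m.

M_n ≈ 1340 kN·m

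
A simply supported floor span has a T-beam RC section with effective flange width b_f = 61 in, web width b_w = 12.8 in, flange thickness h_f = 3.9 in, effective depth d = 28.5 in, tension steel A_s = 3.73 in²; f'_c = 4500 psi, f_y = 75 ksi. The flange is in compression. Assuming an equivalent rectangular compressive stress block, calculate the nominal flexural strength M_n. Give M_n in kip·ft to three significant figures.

M_n ≈ 650 kip·ft

Tension: T = A_s f_y = 3.73 × 75 = 279.75 kips.
Try a within the flange: a = T/(0.85 f'_c b_f) = 279.75/(0.85 × 4.5 × 61) = 1.199 in.
Since a = 1.199 ≤ h_f = 3.9 in, the stress block lies entirely in the flange; analyse as a rectangular beam of width b_f.
M_n = T(d − a/2) = 279.75 × (28.5 − 0.5995) = 7805.2 kip·in.
M_n = 7805.2/12 = 650.43 kip·ft.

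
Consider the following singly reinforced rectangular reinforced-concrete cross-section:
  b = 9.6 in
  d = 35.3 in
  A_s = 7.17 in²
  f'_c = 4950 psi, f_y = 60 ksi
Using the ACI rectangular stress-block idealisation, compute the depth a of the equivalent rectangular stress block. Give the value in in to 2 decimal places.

a ≈ 10.65 in

T = A_s f_y = 7.17 × 60 = 430.2 kips.
a = T/(0.85 f'_c b) = 430.2/(0.85 × 4.95 × 9.6) = 10.65 in.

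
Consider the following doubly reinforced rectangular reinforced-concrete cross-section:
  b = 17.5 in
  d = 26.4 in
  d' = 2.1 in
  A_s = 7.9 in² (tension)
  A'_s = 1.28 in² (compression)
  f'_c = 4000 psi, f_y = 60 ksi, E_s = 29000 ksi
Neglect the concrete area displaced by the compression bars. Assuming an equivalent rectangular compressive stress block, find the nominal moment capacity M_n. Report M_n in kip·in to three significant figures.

M_n ≈ 11000 kip·in

Assume both steels yield.
a = (A_s − A'_s) f_y/(0.85 f'_c b) = (7.9 − 1.28) × 60/(0.85 × 4 × 17.5) = 6.676 in.
c = a/β₁ = 6.676/0.85 = 7.854 in; ε'_s = 0.003(c − d')/c = 0.0022 ≥ ε_y = 0.0021, so the compression steel yields.
M_n = (A_s − A'_s) f_y (d − a/2) + A'_s f_y (d − d') = 397.2 × (26.4 − 3.338) + 76.8 × (26.4 − 2.1) = 9160.2 + 1866.2 = 11026.4 kip·in.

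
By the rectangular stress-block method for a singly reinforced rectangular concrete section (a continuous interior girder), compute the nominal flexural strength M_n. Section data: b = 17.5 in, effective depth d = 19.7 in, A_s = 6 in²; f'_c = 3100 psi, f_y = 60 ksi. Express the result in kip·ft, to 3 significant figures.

M_n ≈ 474 kip·ft

T = A_s f_y = 6 × 60 = 360 kips.
a = T/(0.85 f'_c b) = 360/(0.85 × 3.1 × 17.5) = 7.807 in.
M_n = T(d − a/2) = 360 × (19.7 − 3.9035) = 5686.7 kip·in = 5686.7/12 = 473.89 kip·ft.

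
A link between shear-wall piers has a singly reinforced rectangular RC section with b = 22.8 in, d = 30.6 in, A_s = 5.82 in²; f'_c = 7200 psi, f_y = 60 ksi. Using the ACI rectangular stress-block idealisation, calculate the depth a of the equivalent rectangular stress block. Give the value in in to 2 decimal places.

T = A_s f_y = 5.82 × 60 = 349.2 kips.
a = T/(0.85 f'_c b) = 349.2/(0.85 × 7.2 × 22.8) = 2.50 in.

a ≈ 2.50 in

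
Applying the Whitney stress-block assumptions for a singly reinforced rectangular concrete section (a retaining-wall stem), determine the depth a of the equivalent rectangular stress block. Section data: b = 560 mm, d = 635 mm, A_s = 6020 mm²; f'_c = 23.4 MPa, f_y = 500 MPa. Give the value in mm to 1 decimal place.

a ≈ 270.2 mm

T = A_s f_y = 6020 × 500 = 3010000 N = 3010 kN.
Setting C = 0.85 f'_c a b equal to T: a = 3010000/(0.85 × 23.4 × 560) = 270.2 mm.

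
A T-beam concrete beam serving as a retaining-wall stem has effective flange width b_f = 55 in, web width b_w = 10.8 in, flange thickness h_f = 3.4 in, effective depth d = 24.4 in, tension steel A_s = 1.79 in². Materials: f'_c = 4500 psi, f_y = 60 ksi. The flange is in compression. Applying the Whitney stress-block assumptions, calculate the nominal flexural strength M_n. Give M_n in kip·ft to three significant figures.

M_n ≈ 216 kip·ft

Tension: T = A_s f_y = 1.79 × 60 = 107.4 kips.
Try a within the flange: a = T/(0.85 f'_c b_f) = 107.4/(0.85 × 4.5 × 55) = 0.511 in.
Since a = 0.511 ≤ h_f = 3.4 in, the stress block lies entirely in the flange; analyse as a rectangular beam of width b_f.
M_n = T(d − a/2) = 107.4 × (24.4 − 0.2555) = 2593.1 kip·in.
M_n = 2593.1/12 = 216.09 kip·ft.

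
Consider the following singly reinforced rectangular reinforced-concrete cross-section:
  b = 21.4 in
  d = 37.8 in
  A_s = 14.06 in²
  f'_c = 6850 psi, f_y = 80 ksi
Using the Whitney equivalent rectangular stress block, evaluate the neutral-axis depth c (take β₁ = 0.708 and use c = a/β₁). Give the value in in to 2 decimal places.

c ≈ 12.75 in

T = A_s f_y = 14.06 × 80 = 1124.8 kips.
a = T/(0.85 f'_c b) = 1124.8/(0.85 × 6.85 × 21.4) = 9.0272 in.
With β₁ = 0.708, c = a/β₁ = 9.0272/0.708 = 12.75 in.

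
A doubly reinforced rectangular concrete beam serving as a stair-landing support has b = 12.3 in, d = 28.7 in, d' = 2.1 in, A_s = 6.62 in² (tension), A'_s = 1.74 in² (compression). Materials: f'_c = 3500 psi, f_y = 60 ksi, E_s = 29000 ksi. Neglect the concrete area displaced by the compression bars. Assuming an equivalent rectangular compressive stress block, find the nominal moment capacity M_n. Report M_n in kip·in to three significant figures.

Assume both steels yield.
a = (A_s − A'_s) f_y/(0.85 f'_c b) = (6.62 − 1.74) × 60/(0.85 × 3.5 × 12.3) = 8.002 in.
c = a/β₁ = 8.002/0.85 = 9.414 in; ε'_s = 0.003(c − d')/c = 0.0023 ≥ ε_y = 0.0021, so the compression steel yields.
M_n = (A_s − A'_s) f_y (d − a/2) + A'_s f_y (d − d') = 292.8 × (28.7 − 4.001) + 104.4 × (28.7 − 2.1) = 7231.9 + 2777.0 = 10008.9 kip·in.

M_n ≈ 10000 kip·in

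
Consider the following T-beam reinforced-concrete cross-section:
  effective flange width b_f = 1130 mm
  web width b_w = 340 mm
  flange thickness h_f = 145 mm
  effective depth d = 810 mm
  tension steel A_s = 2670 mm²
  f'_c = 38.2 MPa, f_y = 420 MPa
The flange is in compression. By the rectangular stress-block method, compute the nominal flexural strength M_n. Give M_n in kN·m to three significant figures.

M_n ≈ 891 kN·m

Tension: T = A_s f_y = 2670 × 420 = 1121400 N.
Try a within the flange: a = T/(0.85 f'_c b_f) = 1121400/(0.85 × 38.2 × 1130) = 30.56 mm.
Since a = 30.56 ≤ h_f = 145 mm, the stress block lies entirely in the flange; analyse as a rectangular beam of width b_f.
M_n = T(d − a/2) = 1121400 × (810 − 15.28) = 891.20 × 10⁶ N·mm.
M_n = 891.20 kN·m.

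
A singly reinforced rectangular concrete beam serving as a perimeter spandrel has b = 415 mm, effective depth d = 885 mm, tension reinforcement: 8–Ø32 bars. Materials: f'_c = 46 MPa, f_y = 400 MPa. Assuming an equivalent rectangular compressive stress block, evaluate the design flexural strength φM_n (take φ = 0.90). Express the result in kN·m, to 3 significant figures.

A_s = 8 × 804 = 6432 mm².
T = A_s f_y = 6432 × 400 = 2572800 N = 2572.8 kN.
From C = T: a = T/(0.85 f'_c b) = 2572800/(0.85 × 46 × 415) = 158.56 mm.
M_n = T(d − a/2) = 2572.8 kN × (885 − 79.28) mm = 2072.96 kN·m.
φM_n = 0.90 × 2072.96 = 1865.66 kN·m.

φM_n ≈ 1870 kN·m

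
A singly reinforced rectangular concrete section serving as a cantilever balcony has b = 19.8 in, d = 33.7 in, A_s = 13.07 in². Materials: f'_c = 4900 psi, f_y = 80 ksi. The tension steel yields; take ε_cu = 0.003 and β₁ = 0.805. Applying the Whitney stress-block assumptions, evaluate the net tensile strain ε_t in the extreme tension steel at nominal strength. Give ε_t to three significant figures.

a = A_s f_y/(0.85 f'_c b) = 12.679 in.
β₁ = 0.805, so c = a/β₁ = 12.679/0.805 = 15.750 in.
From the linear strain diagram with ε_cu = 0.003: ε_t = 0.003 (d − c)/c = 0.003 × (33.7 − 15.750)/15.750 = 0.00342.
ε_t < 0.004 — the section is over-reinforced for flexure under ACI limits.

ε_t ≈ 0.00342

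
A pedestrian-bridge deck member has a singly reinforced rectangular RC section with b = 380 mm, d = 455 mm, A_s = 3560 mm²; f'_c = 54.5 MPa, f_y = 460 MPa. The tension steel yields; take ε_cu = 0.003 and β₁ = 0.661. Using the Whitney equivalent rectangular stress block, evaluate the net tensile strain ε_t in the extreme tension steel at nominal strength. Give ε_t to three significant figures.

a = A_s f_y/(0.85 f'_c b) = 93.03 mm.
β₁ = 0.661, so c = a/β₁ = 93.03/0.661 = 140.74 mm.
From the linear strain diagram with ε_cu = 0.003: ε_t = 0.003 (d − c)/c = 0.003 × (455 − 140.74)/140.74 = 0.00670.
Since ε_t ≥ 0.005, the section is tension-controlled.

ε_t ≈ 0.00670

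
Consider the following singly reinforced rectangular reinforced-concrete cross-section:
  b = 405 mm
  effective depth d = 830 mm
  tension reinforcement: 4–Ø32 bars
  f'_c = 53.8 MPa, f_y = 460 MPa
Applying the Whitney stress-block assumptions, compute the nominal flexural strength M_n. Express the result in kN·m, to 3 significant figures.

M_n ≈ 1170 kN·m

A_s = 4 × 804 = 3216 mm².
T = A_s f_y = 3216 × 460 = 1479360 N = 1479.36 kN.
From C = T: a = T/(0.85 f'_c b) = 1479360/(0.85 × 53.8 × 405) = 79.88 mm.
M_n = T(d − a/2) = 1479.36 kN × (830 − 39.94) mm = 1168.78 kN·m.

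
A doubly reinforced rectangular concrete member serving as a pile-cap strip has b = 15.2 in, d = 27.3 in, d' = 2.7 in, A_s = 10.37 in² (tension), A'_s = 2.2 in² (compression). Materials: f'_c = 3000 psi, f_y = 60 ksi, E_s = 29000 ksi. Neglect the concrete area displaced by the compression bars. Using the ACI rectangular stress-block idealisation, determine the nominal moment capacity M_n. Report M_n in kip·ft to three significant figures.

Assume both steels yield.
a = (A_s − A'_s) f_y/(0.85 f'_c b) = (10.37 − 2.2) × 60/(0.85 × 3 × 15.2) = 12.647 in.
c = a/β₁ = 12.647/0.85 = 14.879 in; ε'_s = 0.003(c − d')/c = 0.0025 ≥ ε_y = 0.0021, so the compression steel yields.
M_n = (A_s − A'_s) f_y (d − a/2) + A'_s f_y (d − d') = 490.2 × (27.3 − 6.3235) + 132 × (27.3 − 2.7) = 10282.7 + 3247.2 = 13529.9 kip·in = 13529.9/12 = 1127.49 kip·ft.

M_n ≈ 1130 kip·ft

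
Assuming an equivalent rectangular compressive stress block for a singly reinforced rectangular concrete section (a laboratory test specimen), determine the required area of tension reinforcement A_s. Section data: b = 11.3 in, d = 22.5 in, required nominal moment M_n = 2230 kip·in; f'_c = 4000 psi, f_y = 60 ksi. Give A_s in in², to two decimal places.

A_s ≈ 1.76 in²

From M_n = 0.85 f'_c a b (d − a/2):
a = d − √(d² − 2M_n/(0.85 f'_c b)) = 22.5 − √(22.5² − 2 × 2230/(0.85 × 4 × 11.3)) = 2.747 in.
A_s = 0.85 f'_c a b / f_y = 0.85 × 4 × 2.747 × 11.3 / 60 = 1.759 in².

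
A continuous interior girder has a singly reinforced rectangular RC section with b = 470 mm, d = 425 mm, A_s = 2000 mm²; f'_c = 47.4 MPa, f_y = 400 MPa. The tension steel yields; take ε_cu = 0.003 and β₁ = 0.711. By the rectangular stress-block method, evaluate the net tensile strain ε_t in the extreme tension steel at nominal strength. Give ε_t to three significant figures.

a = A_s f_y/(0.85 f'_c b) = 42.25 mm.
β₁ = 0.711, so c = a/β₁ = 42.25/0.711 = 59.42 mm.
From the linear strain diagram with ε_cu = 0.003: ε_t = 0.003 (d − c)/c = 0.003 × (425 − 59.42)/59.42 = 0.0185.
Since ε_t ≥ 0.005, the section is tension-controlled.

ε_t ≈ 0.0185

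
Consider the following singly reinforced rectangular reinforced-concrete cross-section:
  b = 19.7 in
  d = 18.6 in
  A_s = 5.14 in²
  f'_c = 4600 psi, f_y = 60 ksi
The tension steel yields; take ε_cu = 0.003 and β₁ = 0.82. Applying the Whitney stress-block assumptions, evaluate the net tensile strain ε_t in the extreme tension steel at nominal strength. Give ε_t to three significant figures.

a = A_s f_y/(0.85 f'_c b) = 4.004 in.
β₁ = 0.82, so c = a/β₁ = 4.004/0.82 = 4.883 in.
From the linear strain diagram with ε_cu = 0.003: ε_t = 0.003 (d − c)/c = 0.003 × (18.6 − 4.883)/4.883 = 0.00843.
Since ε_t ≥ 0.005, the section is tension-controlled.

ε_t ≈ 0.00843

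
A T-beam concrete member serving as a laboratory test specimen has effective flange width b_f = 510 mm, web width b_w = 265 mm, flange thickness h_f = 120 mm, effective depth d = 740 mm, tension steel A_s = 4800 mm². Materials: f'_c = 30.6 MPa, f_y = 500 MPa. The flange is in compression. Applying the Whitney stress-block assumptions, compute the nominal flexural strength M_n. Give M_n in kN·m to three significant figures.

M_n ≈ 1540 kN·m

Tension: T = A_s f_y = 4800 × 500 = 2400000 N.
Try a within the flange: a = T/(0.85 f'_c b_f) = 2400000/(0.85 × 30.6 × 510) = 180.93 mm.
a = 180.93 > h_f = 120 mm: the block extends into the web. Split into flange-overhang and web parts.
C_f = 0.85 f'_c (b_f − b_w) h_f = 0.85 × 30.6 × (510 − 265) × 120 = 764694 N.
Remaining web compression depth: a_w = (T − C_f)/(0.85 f'_c b_w) = (2400000 − 764694)/(0.85 × 30.6 × 265) = 237.25 mm.
M_n = C_f(d − h_f/2) + (T − C_f)(d − a_w/2) = 764694 × (740 − 60) + 1635306 × (740 − 118.625) = 519.99 + 1016.14 = 1536.13 × 10⁶ N·mm.
M_n = 1536.13 kN·m.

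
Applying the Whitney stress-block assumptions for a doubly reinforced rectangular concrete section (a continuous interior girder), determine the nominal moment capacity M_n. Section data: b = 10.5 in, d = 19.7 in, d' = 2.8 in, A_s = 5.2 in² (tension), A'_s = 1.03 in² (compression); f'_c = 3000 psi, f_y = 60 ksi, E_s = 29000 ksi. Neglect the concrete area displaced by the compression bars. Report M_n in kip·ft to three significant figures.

M_n ≈ 400 kip·ft

Assume both steels yield.
a = (A_s − A'_s) f_y/(0.85 f'_c b) = (5.2 − 1.03) × 60/(0.85 × 3 × 10.5) = 9.345 in.
c = a/β₁ = 9.345/0.85 = 10.994 in; ε'_s = 0.003(c − d')/c = 0.0022 ≥ ε_y = 0.0021, so the compression steel yields.
M_n = (A_s − A'_s) f_y (d − a/2) + A'_s f_y (d − d') = 250.2 × (19.7 − 4.6725) + 61.8 × (19.7 − 2.8) = 3759.9 + 1044.4 = 4804.3 kip·in = 4804.3/12 = 400.36 kip·ft.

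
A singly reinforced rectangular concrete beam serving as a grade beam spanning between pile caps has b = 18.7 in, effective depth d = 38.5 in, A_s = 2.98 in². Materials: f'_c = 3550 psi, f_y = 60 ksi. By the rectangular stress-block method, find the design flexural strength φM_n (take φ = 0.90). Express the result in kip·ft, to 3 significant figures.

φM_n ≈ 495 kip·ft

T = A_s f_y = 2.98 × 60 = 178.8 kips.
a = T/(0.85 f'_c b) = 178.8/(0.85 × 3.55 × 18.7) = 3.169 in.
M_n = T(d − a/2) = 178.8 × (38.5 − 1.5845) = 6600.5 kip·in = 6600.5/12 = 550.04 kip·ft.
φM_n = 0.90 × 550.04 = 495.04 kip·ft.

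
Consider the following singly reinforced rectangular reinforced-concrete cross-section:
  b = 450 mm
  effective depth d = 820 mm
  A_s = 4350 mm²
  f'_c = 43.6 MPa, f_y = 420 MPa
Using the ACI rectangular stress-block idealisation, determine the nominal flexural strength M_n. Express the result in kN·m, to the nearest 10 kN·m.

T = A_s f_y = 4350 × 420 = 1827000 N = 1827 kN.
From C = T: a = T/(0.85 f'_c b) = 1827000/(0.85 × 43.6 × 450) = 109.55 mm.
M_n = T(d − a/2) = 1827 kN × (820 − 54.775) mm = 1398.07 kN·m.

M_n ≈ 1400 kN·m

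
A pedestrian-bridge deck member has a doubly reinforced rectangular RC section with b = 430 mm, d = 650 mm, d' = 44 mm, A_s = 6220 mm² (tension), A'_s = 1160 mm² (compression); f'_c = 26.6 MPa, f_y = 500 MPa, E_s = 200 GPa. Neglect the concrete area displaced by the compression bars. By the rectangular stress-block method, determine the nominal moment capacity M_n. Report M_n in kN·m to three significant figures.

Assume both tension and compression steel yield.
Net tension couple steel: A_s − A'_s = 5060 mm².
a = (A_s − A'_s) f_y / (0.85 f'_c b) = 2530000/(0.85 × 26.6 × 430) = 260.23 mm.
c = a/β₁ = 260.23/0.85 = 306.15 mm; ε'_s = 0.003(c − d')/c = 0.0026 ≥ f_y/E_s = 0.0025, so compression steel does yield.
M_n = (A_s − A'_s) f_y (d − a/2) + A'_s f_y (d − d') = [2530000 × (650 − 130.115) + 580000 × (650 − 44)] × 10⁻⁶ = 1315.31 + 351.48 = 1666.79 kN·m.

M_n ≈ 1670 kN·m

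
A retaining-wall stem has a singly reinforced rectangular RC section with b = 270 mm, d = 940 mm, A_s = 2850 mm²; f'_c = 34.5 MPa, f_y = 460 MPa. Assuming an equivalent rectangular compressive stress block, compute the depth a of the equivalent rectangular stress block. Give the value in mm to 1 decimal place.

a ≈ 165.6 mm

T = A_s f_y = 2850 × 460 = 1311000 N = 1311 kN.
Setting C = 0.85 f'_c a b equal to T: a = 1311000/(0.85 × 34.5 × 270) = 165.6 mm.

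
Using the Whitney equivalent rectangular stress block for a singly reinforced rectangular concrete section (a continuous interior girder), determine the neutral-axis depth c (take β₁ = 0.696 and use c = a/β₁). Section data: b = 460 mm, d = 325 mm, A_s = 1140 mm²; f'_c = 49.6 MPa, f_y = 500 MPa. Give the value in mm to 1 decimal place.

T = A_s f_y = 1140 × 500 = 570000 N = 570 kN.
Setting C = 0.85 f'_c a b equal to T: a = 570000/(0.85 × 49.6 × 460) = 29.391 mm.
With β₁ = 0.696, c = a/β₁ = 29.391/0.696 = 42.2 mm.

c ≈ 42.2 mm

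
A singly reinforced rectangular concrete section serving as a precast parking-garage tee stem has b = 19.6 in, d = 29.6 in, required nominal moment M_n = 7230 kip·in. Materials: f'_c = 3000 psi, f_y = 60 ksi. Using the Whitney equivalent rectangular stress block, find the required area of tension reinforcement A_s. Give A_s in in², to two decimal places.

From M_n = 0.85 f'_c a b (d − a/2):
a = d − √(d² − 2M_n/(0.85 f'_c b)) = 29.6 − √(29.6² − 2 × 7230/(0.85 × 3 × 19.6)) = 5.375 in.
A_s = 0.85 f'_c a b / f_y = 0.85 × 3 × 5.375 × 19.6 / 60 = 4.477 in².

A_s ≈ 4.48 in²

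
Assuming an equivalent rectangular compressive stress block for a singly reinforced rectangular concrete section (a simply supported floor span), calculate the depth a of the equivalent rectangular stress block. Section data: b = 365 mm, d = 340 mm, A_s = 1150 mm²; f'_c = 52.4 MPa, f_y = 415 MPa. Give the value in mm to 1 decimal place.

T = A_s f_y = 1150 × 415 = 477250 N = 477.25 kN.
Setting C = 0.85 f'_c a b equal to T: a = 477250/(0.85 × 52.4 × 365) = 29.4 mm.

a ≈ 29.4 mm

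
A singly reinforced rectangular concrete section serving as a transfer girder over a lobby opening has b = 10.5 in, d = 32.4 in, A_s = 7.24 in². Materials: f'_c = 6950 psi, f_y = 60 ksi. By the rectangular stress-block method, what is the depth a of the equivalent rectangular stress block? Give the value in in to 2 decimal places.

T = A_s f_y = 7.24 × 60 = 434.4 kips.
a = T/(0.85 f'_c b) = 434.4/(0.85 × 6.95 × 10.5) = 7.00 in.

a ≈ 7.00 in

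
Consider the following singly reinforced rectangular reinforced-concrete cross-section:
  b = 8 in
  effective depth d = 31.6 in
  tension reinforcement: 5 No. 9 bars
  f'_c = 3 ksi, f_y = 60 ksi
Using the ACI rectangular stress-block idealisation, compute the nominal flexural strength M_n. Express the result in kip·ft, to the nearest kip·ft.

M_n ≈ 606 kip·ft

A_s = 5 × 1 = 5 in².
T = A_s f_y = 5 × 60 = 300 kips.
a = T/(0.85 f'_c b) = 300/(0.85 × 3 × 8) = 14.706 in.
M_n = T(d − a/2) = 300 × (31.6 − 7.353) = 7274.1 kip·in = 7274.1/12 = 606.18 kip·ft.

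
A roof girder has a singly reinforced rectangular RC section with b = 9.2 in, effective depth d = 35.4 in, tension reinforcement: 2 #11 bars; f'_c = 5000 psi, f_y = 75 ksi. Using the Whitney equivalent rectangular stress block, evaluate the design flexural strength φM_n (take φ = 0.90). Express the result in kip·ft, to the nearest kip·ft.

A_s = 2 × 1.56 = 3.12 in².
T = A_s f_y = 3.12 × 75 = 234 kips.
a = T/(0.85 f'_c b) = 234/(0.85 × 5 × 9.2) = 5.985 in.
M_n = T(d − a/2) = 234 × (35.4 − 2.9925) = 7583.4 kip·in = 7583.4/12 = 631.95 kip·ft.
φM_n = 0.90 × 631.95 = 568.76 kip·ft.

φM_n ≈ 569 kip·ft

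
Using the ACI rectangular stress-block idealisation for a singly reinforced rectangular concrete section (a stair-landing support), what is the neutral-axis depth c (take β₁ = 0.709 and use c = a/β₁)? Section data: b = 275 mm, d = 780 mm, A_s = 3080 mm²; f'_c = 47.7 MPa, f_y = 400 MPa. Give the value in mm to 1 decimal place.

c ≈ 155.8 mm

T = A_s f_y = 3080 × 400 = 1232000 N = 1232 kN.
Setting C = 0.85 f'_c a b equal to T: a = 1232000/(0.85 × 47.7 × 275) = 110.495 mm.
With β₁ = 0.709, c = a/β₁ = 110.495/0.709 = 155.8 mm.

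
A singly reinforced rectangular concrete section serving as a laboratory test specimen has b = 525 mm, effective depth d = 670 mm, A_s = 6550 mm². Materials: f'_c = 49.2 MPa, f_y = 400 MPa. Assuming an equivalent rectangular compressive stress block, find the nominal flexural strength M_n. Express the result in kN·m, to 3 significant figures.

T = A_s f_y = 6550 × 400 = 2620000 N = 2620 kN.
From C = T: a = T/(0.85 f'_c b) = 2620000/(0.85 × 49.2 × 525) = 119.33 mm.
M_n = T(d − a/2) = 2620 kN × (670 − 59.665) mm = 1599.08 kN·m.

M_n ≈ 1600 kN·m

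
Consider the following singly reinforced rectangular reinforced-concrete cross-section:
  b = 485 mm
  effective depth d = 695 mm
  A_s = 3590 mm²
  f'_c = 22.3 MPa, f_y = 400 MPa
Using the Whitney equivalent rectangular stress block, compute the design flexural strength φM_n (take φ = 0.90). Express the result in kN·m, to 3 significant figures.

φM_n ≈ 797 kN·m

T = A_s f_y = 3590 × 400 = 1436000 N = 1436 kN.
From C = T: a = T/(0.85 f'_c b) = 1436000/(0.85 × 22.3 × 485) = 156.20 mm.
M_n = T(d − a/2) = 1436 kN × (695 − 78.1) mm = 885.87 kN·m.
φM_n = 0.90 × 885.87 = 797.28 kN·m.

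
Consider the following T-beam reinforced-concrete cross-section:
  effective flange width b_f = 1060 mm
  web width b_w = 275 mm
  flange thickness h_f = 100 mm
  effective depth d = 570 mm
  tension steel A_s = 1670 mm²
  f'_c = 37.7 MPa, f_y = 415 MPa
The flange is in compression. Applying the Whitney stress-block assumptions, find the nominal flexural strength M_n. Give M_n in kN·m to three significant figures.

Tension: T = A_s f_y = 1670 × 415 = 693050 N.
Try a within the flange: a = T/(0.85 f'_c b_f) = 693050/(0.85 × 37.7 × 1060) = 20.40 mm.
Since a = 20.40 ≤ h_f = 100 mm, the stress block lies entirely in the flange; analyse as a rectangular beam of width b_f.
M_n = T(d − a/2) = 693050 × (570 − 10.2) = 387.97 × 10⁶ N·mm.
M_n = 387.97 kN·m.

M_n ≈ 388 kN·m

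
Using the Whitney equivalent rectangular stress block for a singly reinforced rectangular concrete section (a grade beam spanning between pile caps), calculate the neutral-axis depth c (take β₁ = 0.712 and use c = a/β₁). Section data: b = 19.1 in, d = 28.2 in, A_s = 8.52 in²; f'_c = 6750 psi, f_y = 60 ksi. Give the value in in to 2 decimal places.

c ≈ 6.55 in

T = A_s f_y = 8.52 × 60 = 511.2 kips.
a = T/(0.85 f'_c b) = 511.2/(0.85 × 6.75 × 19.1) = 4.6648 in.
With β₁ = 0.712, c = a/β₁ = 4.6648/0.712 = 6.55 in.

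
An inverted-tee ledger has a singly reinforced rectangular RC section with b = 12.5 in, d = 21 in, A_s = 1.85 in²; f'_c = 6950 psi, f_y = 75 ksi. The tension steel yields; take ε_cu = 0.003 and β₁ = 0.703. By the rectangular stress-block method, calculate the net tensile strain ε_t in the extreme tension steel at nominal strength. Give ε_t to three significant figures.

ε_t ≈ 0.0206

a = A_s f_y/(0.85 f'_c b) = 1.879 in.
β₁ = 0.703, so c = a/β₁ = 1.879/0.703 = 2.673 in.
From the linear strain diagram with ε_cu = 0.003: ε_t = 0.003 (d − c)/c = 0.003 × (21 − 2.673)/2.673 = 0.0206.
Since ε_t ≥ 0.005, the section is tension-controlled.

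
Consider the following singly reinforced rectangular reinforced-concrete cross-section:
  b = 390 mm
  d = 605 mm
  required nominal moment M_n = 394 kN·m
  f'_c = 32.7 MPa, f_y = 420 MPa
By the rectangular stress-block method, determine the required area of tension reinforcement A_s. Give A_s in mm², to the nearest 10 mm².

A_s ≈ 1640 mm²

With M_n = 0.85 f'_c a b (d − a/2), solve the quadratic for a:
a = d − √(d² − 2M_n/(0.85 f'_c b)) = 605 − √(605² − 2 × 394×10⁶/(0.85 × 32.7 × 390)) = 63.40 mm.
A_s = 0.85 f'_c a b / f_y = 0.85 × 32.7 × 63.40 × 390 / 420 = 1636.3 mm².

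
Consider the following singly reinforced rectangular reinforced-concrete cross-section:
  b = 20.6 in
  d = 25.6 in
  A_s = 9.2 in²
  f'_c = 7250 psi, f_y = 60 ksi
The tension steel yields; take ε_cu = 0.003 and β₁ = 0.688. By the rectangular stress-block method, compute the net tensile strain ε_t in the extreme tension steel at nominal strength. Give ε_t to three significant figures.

a = A_s f_y/(0.85 f'_c b) = 4.348 in.
β₁ = 0.688, so c = a/β₁ = 4.348/0.688 = 6.320 in.
From the linear strain diagram with ε_cu = 0.003: ε_t = 0.003 (d − c)/c = 0.003 × (25.6 − 6.320)/6.320 = 0.00915.
Since ε_t ≥ 0.005, the section is tension-controlled.

ε_t ≈ 0.00915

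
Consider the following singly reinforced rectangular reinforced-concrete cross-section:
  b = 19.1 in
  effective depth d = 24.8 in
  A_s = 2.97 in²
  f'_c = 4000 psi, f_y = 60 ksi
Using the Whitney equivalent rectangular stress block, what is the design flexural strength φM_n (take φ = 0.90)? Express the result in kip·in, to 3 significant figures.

T = A_s f_y = 2.97 × 60 = 178.2 kips.
a = T/(0.85 f'_c b) = 178.2/(0.85 × 4 × 19.1) = 2.744 in.
M_n = T(d − a/2) = 178.2 × (24.8 − 1.372) = 4174.9 kip·in.
φM_n = 0.90 × 4174.9 = 3757.4 kip·in.

φM_n ≈ 3760 kip·in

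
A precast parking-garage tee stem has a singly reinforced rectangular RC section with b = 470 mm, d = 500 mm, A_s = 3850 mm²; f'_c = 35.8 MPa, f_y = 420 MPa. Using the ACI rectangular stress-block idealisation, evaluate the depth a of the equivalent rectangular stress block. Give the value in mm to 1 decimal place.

a ≈ 113.1 mm

T = A_s f_y = 3850 × 420 = 1617000 N = 1617 kN.
Setting C = 0.85 f'_c a b equal to T: a = 1617000/(0.85 × 35.8 × 470) = 113.1 mm.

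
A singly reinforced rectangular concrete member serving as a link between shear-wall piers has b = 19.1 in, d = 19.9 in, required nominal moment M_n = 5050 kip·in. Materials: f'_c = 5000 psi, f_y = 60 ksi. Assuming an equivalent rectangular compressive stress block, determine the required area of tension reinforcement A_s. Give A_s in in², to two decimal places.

A_s ≈ 4.63 in²

From M_n = 0.85 f'_c a b (d − a/2):
a = d − √(d² − 2M_n/(0.85 f'_c b)) = 19.9 − √(19.9² − 2 × 5050/(0.85 × 5 × 19.1)) = 3.420 in.
A_s = 0.85 f'_c a b / f_y = 0.85 × 5 × 3.420 × 19.1 / 60 = 4.627 in².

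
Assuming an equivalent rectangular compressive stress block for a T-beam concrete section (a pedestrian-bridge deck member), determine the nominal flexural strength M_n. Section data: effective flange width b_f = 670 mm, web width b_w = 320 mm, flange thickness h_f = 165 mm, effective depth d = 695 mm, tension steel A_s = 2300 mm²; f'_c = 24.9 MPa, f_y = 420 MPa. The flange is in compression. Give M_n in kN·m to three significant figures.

M_n ≈ 638 kN·m

Tension: T = A_s f_y = 2300 × 420 = 966000 N.
Try a within the flange: a = T/(0.85 f'_c b_f) = 966000/(0.85 × 24.9 × 670) = 68.12 mm.
Since a = 68.12 ≤ h_f = 165 mm, the stress block lies entirely in the flange; analyse as a rectangular beam of width b_f.
M_n = T(d − a/2) = 966000 × (695 − 34.06) = 638.47 × 10⁶ N·mm.
M_n = 638.47 kN·m.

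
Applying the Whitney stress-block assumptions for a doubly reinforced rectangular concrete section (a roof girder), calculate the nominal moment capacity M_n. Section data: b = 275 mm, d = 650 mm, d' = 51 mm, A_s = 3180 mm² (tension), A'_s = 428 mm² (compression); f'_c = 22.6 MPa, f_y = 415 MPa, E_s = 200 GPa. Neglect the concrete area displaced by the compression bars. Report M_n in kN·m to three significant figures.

Assume both tension and compression steel yield.
Net tension couple steel: A_s − A'_s = 2752 mm².
a = (A_s − A'_s) f_y / (0.85 f'_c b) = 1142080/(0.85 × 22.6 × 275) = 216.19 mm.
c = a/β₁ = 216.19/0.85 = 254.34 mm; ε'_s = 0.003(c − d')/c = 0.0024 ≥ f_y/E_s = 0.0021, so compression steel does yield.
M_n = (A_s − A'_s) f_y (d − a/2) + A'_s f_y (d − d') = [1142080 × (650 − 108.095) + 177620 × (650 − 51)] × 10⁻⁶ = 618.90 + 106.39 = 725.29 kN·m.

M_n ≈ 725 kN·m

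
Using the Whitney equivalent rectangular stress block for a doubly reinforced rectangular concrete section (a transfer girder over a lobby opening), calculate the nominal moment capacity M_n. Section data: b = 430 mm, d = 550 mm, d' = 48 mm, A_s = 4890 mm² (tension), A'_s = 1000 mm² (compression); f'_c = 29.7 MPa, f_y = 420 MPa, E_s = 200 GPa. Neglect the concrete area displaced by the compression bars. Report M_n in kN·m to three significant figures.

Assume both tension and compression steel yield.
Net tension couple steel: A_s − A'_s = 3890 mm².
a = (A_s − A'_s) f_y / (0.85 f'_c b) = 1633800/(0.85 × 29.7 × 430) = 150.51 mm.
c = a/β₁ = 150.51/0.838 = 179.61 mm; ε'_s = 0.003(c − d')/c = 0.0022 ≥ f_y/E_s = 0.0021, so compression steel does yield.
M_n = (A_s − A'_s) f_y (d − a/2) + A'_s f_y (d − d') = [1633800 × (550 − 75.255) + 420000 × (550 − 48)] × 10⁻⁶ = 775.64 + 210.84 = 986.48 kN·m.

M_n ≈ 986 kN·m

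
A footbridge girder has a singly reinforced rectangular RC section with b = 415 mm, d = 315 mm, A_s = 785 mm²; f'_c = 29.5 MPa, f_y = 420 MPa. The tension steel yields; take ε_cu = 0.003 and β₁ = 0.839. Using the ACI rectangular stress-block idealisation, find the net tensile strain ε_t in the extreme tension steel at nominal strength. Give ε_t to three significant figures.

ε_t ≈ 0.0220

a = A_s f_y/(0.85 f'_c b) = 31.68 mm.
β₁ = 0.839, so c = a/β₁ = 31.68/0.839 = 37.76 mm.
From the linear strain diagram with ε_cu = 0.003: ε_t = 0.003 (d − c)/c = 0.003 × (315 − 37.76)/37.76 = 0.0220.
Since ε_t ≥ 0.005, the section is tension-controlled.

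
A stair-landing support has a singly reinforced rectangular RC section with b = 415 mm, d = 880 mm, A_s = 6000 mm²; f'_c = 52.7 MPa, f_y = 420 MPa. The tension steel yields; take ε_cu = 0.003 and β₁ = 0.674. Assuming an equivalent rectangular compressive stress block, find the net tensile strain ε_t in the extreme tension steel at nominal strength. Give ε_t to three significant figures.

ε_t ≈ 0.0101

a = A_s f_y/(0.85 f'_c b) = 135.56 mm.
β₁ = 0.674, so c = a/β₁ = 135.56/0.674 = 201.13 mm.
From the linear strain diagram with ε_cu = 0.003: ε_t = 0.003 (d − c)/c = 0.003 × (880 − 201.13)/201.13 = 0.0101.
Since ε_t ≥ 0.005, the section is tension-controlled.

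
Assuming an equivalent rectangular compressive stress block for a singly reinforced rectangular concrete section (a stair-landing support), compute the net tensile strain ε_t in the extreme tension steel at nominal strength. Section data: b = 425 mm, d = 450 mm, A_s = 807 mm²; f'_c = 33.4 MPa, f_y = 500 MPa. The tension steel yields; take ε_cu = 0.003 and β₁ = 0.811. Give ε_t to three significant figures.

ε_t ≈ 0.0297

a = A_s f_y/(0.85 f'_c b) = 33.44 mm.
β₁ = 0.811, so c = a/β₁ = 33.44/0.811 = 41.23 mm.
From the linear strain diagram with ε_cu = 0.003: ε_t = 0.003 (d − c)/c = 0.003 × (450 − 41.23)/41.23 = 0.0297.
Since ε_t ≥ 0.005, the section is tension-controlled.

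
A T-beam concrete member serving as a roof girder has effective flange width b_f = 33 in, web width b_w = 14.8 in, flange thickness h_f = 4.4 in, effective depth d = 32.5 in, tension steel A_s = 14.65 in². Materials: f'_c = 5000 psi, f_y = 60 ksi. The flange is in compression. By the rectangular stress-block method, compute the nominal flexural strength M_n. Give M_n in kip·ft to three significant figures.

M_n ≈ 2130 kip·ft

Tension: T = A_s f_y = 14.65 × 60 = 879 kips.
Try a within the flange: a = T/(0.85 f'_c b_f) = 879/(0.85 × 5 × 33) = 6.267 in.
a = 6.267 > h_f = 4.4 in: the block extends into the web. Split into flange-overhang and web parts.
C_f = 0.85 f'_c (b_f − b_w) h_f = 0.85 × 5 × (33 − 14.8) × 4.4 = 340.3 kips.
Remaining web compression depth: a_w = (T − C_f)/(0.85 f'_c b_w) = (879 − 340.3)/(0.85 × 5 × 14.8) = 8.564 in.
M_n = C_f(d − h_f/2) + (T − C_f)(d − a_w/2) = 340.3 × (32.5 − 2.2) + 538.7 × (32.5 − 4.282) = 10311.1 + 15201.0 = 25512.1 kip·in.
M_n = 25512.1/12 = 2126.01 kip·ft.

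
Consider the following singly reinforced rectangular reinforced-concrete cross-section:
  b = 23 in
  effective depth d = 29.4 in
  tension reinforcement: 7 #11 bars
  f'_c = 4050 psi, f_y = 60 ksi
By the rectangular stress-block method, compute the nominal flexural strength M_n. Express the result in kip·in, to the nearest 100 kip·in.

M_n ≈ 16600 kip·in

A_s = 7 × 1.56 = 10.92 in².
T = A_s f_y = 10.92 × 60 = 655.2 kips.
a = T/(0.85 f'_c b) = 655.2/(0.85 × 4.05 × 23) = 8.275 in.
M_n = T(d − a/2) = 655.2 × (29.4 − 4.1375) = 16552.0 kip·in.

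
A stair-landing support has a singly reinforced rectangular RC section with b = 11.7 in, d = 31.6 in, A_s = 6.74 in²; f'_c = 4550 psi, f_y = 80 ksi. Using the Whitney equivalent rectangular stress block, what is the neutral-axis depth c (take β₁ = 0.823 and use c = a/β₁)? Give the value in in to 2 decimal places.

T = A_s f_y = 6.74 × 80 = 539.2 kips.
a = T/(0.85 f'_c b) = 539.2/(0.85 × 4.55 × 11.7) = 11.9161 in.
With β₁ = 0.823, c = a/β₁ = 11.9161/0.823 = 14.48 in.

c ≈ 14.48 in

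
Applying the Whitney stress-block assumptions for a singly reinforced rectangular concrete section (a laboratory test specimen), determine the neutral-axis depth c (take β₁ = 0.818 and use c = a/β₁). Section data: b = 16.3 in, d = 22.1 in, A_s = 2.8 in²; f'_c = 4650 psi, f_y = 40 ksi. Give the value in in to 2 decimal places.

c ≈ 2.13 in

T = A_s f_y = 2.8 × 40 = 112 kips.
a = T/(0.85 f'_c b) = 112/(0.85 × 4.65 × 16.3) = 1.7384 in.
With β₁ = 0.818, c = a/β₁ = 1.7384/0.818 = 2.13 in.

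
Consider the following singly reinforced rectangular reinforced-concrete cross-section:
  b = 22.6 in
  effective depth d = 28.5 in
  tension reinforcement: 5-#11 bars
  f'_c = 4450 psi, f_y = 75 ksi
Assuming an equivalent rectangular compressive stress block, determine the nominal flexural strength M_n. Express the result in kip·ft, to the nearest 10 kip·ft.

M_n ≈ 1220 kip·ft

A_s = 5 × 1.56 = 7.8 in².
T = A_s f_y = 7.8 × 75 = 585 kips.
a = T/(0.85 f'_c b) = 585/(0.85 × 4.45 × 22.6) = 6.843 in.
M_n = T(d − a/2) = 585 × (28.5 − 3.4215) = 14670.9 kip·in = 14670.9/12 = 1222.58 kip·ft.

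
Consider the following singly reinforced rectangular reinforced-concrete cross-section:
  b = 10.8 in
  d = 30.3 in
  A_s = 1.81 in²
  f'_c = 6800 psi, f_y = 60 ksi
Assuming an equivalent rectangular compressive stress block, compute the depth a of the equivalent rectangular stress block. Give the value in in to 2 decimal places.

a ≈ 1.74 in

T = A_s f_y = 1.81 × 60 = 108.6 kips.
a = T/(0.85 f'_c b) = 108.6/(0.85 × 6.8 × 10.8) = 1.74 in.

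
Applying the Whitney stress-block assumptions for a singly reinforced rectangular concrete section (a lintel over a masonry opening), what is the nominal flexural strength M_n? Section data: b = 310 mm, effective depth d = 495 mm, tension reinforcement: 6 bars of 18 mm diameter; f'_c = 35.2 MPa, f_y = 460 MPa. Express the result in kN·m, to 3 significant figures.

A_s = 6 × 254 = 1524 mm².
T = A_s f_y = 1524 × 460 = 701040 N = 701.04 kN.
From C = T: a = T/(0.85 f'_c b) = 701040/(0.85 × 35.2 × 310) = 75.58 mm.
M_n = T(d − a/2) = 701.04 kN × (495 − 37.79) mm = 320.52 kN·m.

M_n ≈ 321 kN·m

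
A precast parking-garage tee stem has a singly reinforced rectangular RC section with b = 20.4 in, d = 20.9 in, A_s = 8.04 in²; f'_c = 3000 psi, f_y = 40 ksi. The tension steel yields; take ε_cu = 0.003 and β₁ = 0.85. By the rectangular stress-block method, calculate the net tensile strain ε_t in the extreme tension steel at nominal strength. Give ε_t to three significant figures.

a = A_s f_y/(0.85 f'_c b) = 6.182 in.
β₁ = 0.85, so c = a/β₁ = 6.182/0.85 = 7.273 in.
From the linear strain diagram with ε_cu = 0.003: ε_t = 0.003 (d − c)/c = 0.003 × (20.9 − 7.273)/7.273 = 0.00562.
Since ε_t ≥ 0.005, the section is tension-controlled.

ε_t ≈ 0.00562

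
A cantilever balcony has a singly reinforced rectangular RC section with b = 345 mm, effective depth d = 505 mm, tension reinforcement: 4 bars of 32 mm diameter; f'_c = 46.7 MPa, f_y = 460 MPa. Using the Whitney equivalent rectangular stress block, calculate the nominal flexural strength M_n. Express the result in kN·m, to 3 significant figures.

M_n ≈ 667 kN·m

A_s = 4 × 804 = 3216 mm².
T = A_s f_y = 3216 × 460 = 1479360 N = 1479.36 kN.
From C = T: a = T/(0.85 f'_c b) = 1479360/(0.85 × 46.7 × 345) = 108.02 mm.
M_n = T(d − a/2) = 1479.36 kN × (505 − 54.01) mm = 667.18 kN·m.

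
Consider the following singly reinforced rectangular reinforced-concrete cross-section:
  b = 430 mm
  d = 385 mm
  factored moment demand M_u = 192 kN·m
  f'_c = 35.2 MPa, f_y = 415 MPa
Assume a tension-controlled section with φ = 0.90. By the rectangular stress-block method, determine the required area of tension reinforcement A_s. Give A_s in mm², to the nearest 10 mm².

A_s ≈ 1420 mm²

M_n = M_u/φ = 192/0.90 = 213.333 kN·m.
With M_n = 0.85 f'_c a b (d − a/2), solve the quadratic for a:
a = d − √(d² − 2M_n/(0.85 f'_c b)) = 385 − √(385² − 2 × 213.333×10⁶/(0.85 × 35.2 × 430)) = 45.79 mm.
A_s = 0.85 f'_c a b / f_y = 0.85 × 35.2 × 45.79 × 430 / 415 = 1419.6 mm².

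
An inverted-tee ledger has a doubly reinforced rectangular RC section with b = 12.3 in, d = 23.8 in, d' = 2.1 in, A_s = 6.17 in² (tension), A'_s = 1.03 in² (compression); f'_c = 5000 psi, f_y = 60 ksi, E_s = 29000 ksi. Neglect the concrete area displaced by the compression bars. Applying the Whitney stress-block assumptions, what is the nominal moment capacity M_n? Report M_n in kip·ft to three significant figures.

M_n ≈ 648 kip·ft

Assume both steels yield.
a = (A_s − A'_s) f_y/(0.85 f'_c b) = (6.17 − 1.03) × 60/(0.85 × 5 × 12.3) = 5.900 in.
c = a/β₁ = 5.900/0.8 = 7.375 in; ε'_s = 0.003(c − d')/c = 0.0021 ≥ ε_y = 0.0021, so the compression steel yields.
M_n = (A_s − A'_s) f_y (d − a/2) + A'_s f_y (d − d') = 308.4 × (23.8 − 2.95) + 61.8 × (23.8 − 2.1) = 6430.1 + 1341.1 = 7771.2 kip·in = 7771.2/12 = 647.60 kip·ft.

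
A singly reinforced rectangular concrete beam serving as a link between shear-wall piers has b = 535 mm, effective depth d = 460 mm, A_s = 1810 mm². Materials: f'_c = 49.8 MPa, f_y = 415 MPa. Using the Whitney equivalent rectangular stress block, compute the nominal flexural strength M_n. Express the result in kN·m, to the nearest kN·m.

M_n ≈ 333 kN·m

T = A_s f_y = 1810 × 415 = 751150 N = 751.15 kN.
From C = T: a = T/(0.85 f'_c b) = 751150/(0.85 × 49.8 × 535) = 33.17 mm.
M_n = T(d − a/2) = 751.15 kN × (460 − 16.585) mm = 333.07 kN·m.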